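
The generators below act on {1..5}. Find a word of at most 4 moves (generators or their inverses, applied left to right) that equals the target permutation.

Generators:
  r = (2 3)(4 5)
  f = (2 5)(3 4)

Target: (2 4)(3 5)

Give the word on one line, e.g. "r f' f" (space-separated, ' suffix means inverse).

  after r': (2 3)(4 5)
  after f: (2 4)(3 5)

r' f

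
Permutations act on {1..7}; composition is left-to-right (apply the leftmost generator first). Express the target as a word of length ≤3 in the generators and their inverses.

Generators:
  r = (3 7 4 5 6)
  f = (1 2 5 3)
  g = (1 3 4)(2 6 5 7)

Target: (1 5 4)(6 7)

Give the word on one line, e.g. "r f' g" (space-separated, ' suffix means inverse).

f g' g'

  after f: (1 2 5 3)
  after g': (1 7 5)(2 6)(3 4)
  after g': (1 5 4)(6 7)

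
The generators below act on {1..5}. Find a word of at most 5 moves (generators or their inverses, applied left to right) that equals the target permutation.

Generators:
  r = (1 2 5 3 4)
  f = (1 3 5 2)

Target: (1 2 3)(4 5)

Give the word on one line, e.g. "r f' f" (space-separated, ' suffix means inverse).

r' f' r r

  after r': (1 4 3 5 2)
  after f': (1 4)
  after r: (2 5 3 4)
  after r: (1 2 3)(4 5)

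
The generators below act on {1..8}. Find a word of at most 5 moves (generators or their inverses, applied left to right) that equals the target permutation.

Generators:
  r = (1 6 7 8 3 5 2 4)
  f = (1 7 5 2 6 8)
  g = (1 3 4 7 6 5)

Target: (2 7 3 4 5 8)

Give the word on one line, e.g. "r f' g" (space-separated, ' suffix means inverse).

f' g f

  after f': (1 8 6 2 5 7)
  after g: (1 8 5 6 2)(3 4 7)
  after f: (2 7 3 4 5 8)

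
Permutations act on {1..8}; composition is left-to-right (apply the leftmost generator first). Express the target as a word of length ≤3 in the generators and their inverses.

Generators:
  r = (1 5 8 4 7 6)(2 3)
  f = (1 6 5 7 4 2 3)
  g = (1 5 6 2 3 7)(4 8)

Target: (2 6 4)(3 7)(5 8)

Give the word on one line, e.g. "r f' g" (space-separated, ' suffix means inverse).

  after f: (1 6 5 7 4 2 3)
  after f: (1 5 4 3 6 7 2)
  after r': (2 6 4)(3 7)(5 8)

f f r'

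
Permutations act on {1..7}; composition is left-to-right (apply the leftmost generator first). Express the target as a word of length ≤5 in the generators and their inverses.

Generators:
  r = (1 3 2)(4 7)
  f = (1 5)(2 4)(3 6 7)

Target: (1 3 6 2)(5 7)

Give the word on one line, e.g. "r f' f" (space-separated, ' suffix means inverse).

r f r f'

  after r: (1 3 2)(4 7)
  after f: (1 6 7 2 5)(3 4)
  after r: (1 6 4 2 5 3 7)
  after f': (1 3 6 2)(5 7)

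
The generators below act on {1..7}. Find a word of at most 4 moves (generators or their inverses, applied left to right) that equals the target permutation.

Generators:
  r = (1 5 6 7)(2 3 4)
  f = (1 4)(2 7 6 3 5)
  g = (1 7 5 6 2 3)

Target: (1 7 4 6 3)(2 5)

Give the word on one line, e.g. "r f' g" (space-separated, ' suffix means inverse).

  after r': (1 7 6 5)(2 4 3)
  after f: (1 6 2)(3 7)(4 5)
  after r: (1 7 4 6 3)(2 5)

r' f r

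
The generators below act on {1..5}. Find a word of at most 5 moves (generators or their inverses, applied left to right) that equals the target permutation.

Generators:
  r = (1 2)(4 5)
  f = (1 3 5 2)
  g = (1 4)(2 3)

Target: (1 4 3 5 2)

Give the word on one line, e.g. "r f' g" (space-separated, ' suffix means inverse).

f' g' f r'

  after f': (1 2 5 3)
  after g': (1 3 4)(2 5)
  after f: (1 5)(3 4)
  after r': (1 4 3 5 2)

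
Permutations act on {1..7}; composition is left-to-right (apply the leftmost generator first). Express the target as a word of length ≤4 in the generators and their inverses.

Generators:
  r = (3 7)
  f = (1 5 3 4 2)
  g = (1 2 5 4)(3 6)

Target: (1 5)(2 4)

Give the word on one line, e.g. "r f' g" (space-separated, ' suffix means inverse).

  after g': (1 4 5 2)(3 6)
  after g': (1 5)(2 4)

g' g'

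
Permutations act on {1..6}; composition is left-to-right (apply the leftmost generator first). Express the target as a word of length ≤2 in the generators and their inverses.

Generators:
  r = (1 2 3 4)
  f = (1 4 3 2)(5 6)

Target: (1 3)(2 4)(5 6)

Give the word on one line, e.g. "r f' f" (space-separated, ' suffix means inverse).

  after r': (1 4 3 2)
  after f: (1 3)(2 4)(5 6)

r' f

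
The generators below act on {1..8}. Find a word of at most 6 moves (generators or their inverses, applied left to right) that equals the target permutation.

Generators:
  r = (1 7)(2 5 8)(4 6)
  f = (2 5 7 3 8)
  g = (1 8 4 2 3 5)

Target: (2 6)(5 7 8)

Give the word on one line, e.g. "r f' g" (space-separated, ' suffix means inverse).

  after r': (1 7)(2 8 5)(4 6)
  after g: (1 7 8)(2 4 6)(3 5)
  after r: (2 6 5 3 8 7)
  after f': (2 6)(5 7 8)

r' g r f'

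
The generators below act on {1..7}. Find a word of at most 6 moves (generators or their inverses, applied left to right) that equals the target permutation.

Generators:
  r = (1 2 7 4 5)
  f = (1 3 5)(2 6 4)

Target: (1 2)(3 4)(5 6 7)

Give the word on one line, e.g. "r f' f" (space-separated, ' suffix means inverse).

  after r: (1 2 7 4 5)
  after r: (1 7 5 2 4)
  after f: (1 7)(3 5 6 4)
  after r': (1 2)(3 4)(5 6 7)

r r f r'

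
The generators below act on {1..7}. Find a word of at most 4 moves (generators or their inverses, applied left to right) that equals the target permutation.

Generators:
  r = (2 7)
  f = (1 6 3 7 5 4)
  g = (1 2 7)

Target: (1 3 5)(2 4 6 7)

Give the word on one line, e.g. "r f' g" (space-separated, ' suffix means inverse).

  after r: (2 7)
  after f: (1 6 3 7 2 5 4)
  after f: (1 3 5)(2 4 6 7)

r f f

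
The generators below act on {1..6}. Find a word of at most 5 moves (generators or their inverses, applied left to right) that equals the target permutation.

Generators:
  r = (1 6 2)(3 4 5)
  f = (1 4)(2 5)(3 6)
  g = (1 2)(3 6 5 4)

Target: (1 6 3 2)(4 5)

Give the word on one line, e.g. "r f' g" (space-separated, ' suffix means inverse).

  after g: (1 2)(3 6 5 4)
  after f: (1 5)(2 4 6)
  after g': (1 6)(2 5)(3 4)
  after f: (1 3)(4 6)
  after g: (1 6 3 2)(4 5)

g f g' f g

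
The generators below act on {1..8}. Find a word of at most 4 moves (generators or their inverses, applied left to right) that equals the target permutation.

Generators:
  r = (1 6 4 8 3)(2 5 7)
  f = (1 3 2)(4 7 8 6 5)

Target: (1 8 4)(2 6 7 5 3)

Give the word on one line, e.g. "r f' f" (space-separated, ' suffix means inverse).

  after f': (1 2 3)(4 5 6 8 7)
  after r': (1 7 6 4 2 8 5)
  after f: (1 8 4)(2 6 7 5 3)

f' r' f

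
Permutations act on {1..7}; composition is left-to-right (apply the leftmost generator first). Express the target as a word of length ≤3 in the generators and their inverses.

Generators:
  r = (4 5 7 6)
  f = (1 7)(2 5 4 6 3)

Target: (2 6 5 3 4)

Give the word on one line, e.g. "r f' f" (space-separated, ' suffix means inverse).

f' f'

  after f': (1 7)(2 3 6 4 5)
  after f': (2 6 5 3 4)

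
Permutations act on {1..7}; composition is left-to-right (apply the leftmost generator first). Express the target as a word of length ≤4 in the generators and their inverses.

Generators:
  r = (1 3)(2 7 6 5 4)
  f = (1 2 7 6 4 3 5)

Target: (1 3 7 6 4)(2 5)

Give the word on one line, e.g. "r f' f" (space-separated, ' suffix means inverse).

f' r f

  after f': (1 5 3 4 6 7 2)
  after r: (1 4 5)(2 3)
  after f: (1 3 7 6 4)(2 5)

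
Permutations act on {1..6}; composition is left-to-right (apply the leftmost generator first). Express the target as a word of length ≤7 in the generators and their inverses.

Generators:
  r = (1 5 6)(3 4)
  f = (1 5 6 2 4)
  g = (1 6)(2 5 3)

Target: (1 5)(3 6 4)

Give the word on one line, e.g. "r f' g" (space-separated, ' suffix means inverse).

  after f: (1 5 6 2 4)
  after g': (1 2 4 6 3 5)
  after f: (1 4 2)(3 6)
  after r: (1 3)(2 5 6 4)
  after g': (1 5)(3 6 4)

f g' f r g'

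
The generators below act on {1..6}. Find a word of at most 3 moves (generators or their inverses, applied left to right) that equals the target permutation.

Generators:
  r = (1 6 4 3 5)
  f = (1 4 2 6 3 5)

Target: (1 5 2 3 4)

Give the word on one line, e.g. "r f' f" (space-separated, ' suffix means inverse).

  after f': (1 5 3 6 2 4)
  after r': (1 3)(2 6)(4 5)
  after f: (1 5 2 3 4)

f' r' f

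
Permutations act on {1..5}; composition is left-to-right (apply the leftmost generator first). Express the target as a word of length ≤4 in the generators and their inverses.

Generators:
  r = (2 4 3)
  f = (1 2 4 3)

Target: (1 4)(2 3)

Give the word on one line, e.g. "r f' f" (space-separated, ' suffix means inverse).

  after f': (1 3 4 2)
  after f': (1 4)(2 3)

f' f'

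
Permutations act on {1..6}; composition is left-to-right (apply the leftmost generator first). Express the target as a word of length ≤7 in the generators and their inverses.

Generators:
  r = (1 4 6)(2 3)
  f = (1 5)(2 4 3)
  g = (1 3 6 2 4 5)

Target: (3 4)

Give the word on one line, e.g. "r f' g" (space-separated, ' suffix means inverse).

f r' r' r' f'

  after f: (1 5)(2 4 3)
  after r': (1 5 6 4 2)
  after r': (1 5 4 3 2 6)
  after r': (1 5)(2 4)
  after f': (3 4)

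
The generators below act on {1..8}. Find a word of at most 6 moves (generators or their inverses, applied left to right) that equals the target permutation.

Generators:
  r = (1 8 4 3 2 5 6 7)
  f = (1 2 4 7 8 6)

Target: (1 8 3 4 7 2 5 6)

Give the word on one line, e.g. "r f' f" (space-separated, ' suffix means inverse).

f r' f' r' r'

  after f: (1 2 4 7 8 6)
  after r': (1 3 4 6 7)(2 8 5)
  after f': (1 3 2 7 6 4 8 5)
  after r': (1 4)(2 6 8)(5 7)
  after r': (1 8 3 4 7 2 5 6)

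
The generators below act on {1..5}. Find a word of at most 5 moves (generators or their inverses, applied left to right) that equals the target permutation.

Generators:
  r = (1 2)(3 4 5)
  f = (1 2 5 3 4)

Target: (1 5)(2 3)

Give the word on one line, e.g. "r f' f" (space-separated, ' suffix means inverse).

  after r': (1 2)(3 5 4)
  after r': (3 4 5)
  after f: (1 2 5 4 3)
  after f: (1 5)(2 3)

r' r' f f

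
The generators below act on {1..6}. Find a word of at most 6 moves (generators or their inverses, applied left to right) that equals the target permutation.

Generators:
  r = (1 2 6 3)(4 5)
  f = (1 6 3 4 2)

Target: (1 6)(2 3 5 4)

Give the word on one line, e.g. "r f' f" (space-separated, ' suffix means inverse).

  after r': (1 3 6 2)(4 5)
  after f: (1 4 5 2 6)
  after f: (1 2 3 4 5)
  after r': (2 6)(3 5)
  after f: (1 6)(2 3 5 4)

r' f f r' f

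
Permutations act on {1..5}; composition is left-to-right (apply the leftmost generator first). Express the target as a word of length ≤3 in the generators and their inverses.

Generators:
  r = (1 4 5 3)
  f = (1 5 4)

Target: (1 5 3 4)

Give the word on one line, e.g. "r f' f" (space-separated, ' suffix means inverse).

r f f

  after r: (1 4 5 3)
  after f: (3 5)
  after f: (1 5 3 4)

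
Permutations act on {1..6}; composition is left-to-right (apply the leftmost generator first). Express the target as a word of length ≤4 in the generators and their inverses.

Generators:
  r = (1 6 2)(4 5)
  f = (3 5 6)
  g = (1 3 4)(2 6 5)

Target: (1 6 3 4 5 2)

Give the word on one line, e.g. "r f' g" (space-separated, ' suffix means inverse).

  after f: (3 5 6)
  after r: (1 6 3 4 5 2)

f r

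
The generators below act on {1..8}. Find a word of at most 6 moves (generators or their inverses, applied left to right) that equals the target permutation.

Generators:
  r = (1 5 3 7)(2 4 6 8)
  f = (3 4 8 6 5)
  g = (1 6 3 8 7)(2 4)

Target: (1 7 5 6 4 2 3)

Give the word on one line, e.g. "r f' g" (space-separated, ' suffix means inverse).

  after g': (1 7 8 3 6)(2 4)
  after f: (1 7 6)(2 8 4)(3 5)
  after g: (2 7 3 5 8)
  after r': (1 7 5 6 4 2 3)

g' f g r'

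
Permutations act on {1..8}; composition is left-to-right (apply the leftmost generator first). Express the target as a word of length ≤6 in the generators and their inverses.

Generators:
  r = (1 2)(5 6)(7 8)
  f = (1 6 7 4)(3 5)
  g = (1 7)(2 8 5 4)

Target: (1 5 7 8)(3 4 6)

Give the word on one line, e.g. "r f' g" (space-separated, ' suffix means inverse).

g r f g

  after g: (1 7)(2 8 5 4)
  after r: (1 8 6 5 4)(2 7)
  after f: (1 8 7 2 4 6 3 5)
  after g: (1 5 7 8)(3 4 6)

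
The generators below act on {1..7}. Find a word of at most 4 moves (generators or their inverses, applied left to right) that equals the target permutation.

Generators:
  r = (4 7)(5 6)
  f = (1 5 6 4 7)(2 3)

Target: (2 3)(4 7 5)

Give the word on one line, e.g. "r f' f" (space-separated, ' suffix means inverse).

f f r f'

  after f: (1 5 6 4 7)(2 3)
  after f: (1 6 7 5 4)
  after r: (1 5 7 6 4)
  after f': (2 3)(4 7 5)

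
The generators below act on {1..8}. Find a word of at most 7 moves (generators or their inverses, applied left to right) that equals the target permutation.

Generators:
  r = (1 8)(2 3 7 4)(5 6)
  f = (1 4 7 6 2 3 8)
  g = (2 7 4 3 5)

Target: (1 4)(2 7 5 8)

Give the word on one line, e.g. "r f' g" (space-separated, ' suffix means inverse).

  after g': (2 5 3 4 7)
  after r: (1 8)(2 6 5 7 3)
  after f': (1 3 6 5 4)(2 7)
  after f': (1 2 4 8 3 7 6 5)
  after r': (1 4)(2 7 5 8)

g' r f' f' r'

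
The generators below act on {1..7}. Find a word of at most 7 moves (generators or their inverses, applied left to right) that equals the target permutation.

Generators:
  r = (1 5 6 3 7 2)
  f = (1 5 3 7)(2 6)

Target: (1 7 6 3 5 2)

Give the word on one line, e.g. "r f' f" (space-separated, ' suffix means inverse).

  after r': (1 2 7 3 6 5)
  after f': (1 6)(2 3)(5 7)
  after r': (1 5 3 7)(2 6)
  after r': (2 5 6 7)
  after f': (1 7 6 3 5 2)

r' f' r' r' f'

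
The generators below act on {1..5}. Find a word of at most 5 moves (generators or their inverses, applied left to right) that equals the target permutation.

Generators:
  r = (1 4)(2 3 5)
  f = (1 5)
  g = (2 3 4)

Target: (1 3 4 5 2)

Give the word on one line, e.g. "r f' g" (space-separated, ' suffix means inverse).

r' g' f

  after r': (1 4)(2 5 3)
  after g': (1 3 4)(2 5)
  after f: (1 3 4 5 2)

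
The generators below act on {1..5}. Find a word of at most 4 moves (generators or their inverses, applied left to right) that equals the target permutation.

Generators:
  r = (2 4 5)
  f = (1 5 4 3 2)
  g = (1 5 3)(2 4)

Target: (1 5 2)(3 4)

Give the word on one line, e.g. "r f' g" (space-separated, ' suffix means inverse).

f g g g

  after f: (1 5 4 3 2)
  after g: (1 3 4)(2 5)
  after g: (2 3)(4 5)
  after g: (1 5 2)(3 4)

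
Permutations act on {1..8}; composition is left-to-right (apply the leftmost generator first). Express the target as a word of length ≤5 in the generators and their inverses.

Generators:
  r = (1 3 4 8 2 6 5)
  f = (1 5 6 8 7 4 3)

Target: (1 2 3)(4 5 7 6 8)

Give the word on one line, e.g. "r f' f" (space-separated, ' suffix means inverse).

f' r f' f' r

  after f': (1 3 4 7 8 6 5)
  after r: (1 4 7 2 6)(3 8 5)
  after f': (1 7 2 5 4 8)(3 6)
  after f': (1 8 3 5 7 2)(4 6)
  after r: (1 2 3)(4 5 7 6 8)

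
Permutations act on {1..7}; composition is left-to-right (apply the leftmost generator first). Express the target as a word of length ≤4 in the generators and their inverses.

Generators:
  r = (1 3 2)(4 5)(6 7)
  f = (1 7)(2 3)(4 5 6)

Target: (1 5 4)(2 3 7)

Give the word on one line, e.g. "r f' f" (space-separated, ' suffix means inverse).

f' r f'

  after f': (1 7)(2 3)(4 6 5)
  after r: (1 6 4 7 3)
  after f': (1 5 4)(2 3 7)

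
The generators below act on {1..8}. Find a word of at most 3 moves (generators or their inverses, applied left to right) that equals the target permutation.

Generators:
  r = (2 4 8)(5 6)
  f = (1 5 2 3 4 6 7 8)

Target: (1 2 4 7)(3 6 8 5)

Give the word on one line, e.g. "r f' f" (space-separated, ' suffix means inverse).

f f

  after f: (1 5 2 3 4 6 7 8)
  after f: (1 2 4 7)(3 6 8 5)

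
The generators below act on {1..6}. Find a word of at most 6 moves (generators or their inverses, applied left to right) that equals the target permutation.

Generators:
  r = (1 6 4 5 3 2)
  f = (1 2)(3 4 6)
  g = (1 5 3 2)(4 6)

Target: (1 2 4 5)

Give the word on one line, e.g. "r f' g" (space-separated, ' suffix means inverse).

g' r' g f' f'

  after g': (1 2 3 5)(4 6)
  after r': (1 3 4)(2 5)
  after g: (1 2 3 6 4 5)
  after f': (2 6 3 4 5)
  after f': (1 2 4 5)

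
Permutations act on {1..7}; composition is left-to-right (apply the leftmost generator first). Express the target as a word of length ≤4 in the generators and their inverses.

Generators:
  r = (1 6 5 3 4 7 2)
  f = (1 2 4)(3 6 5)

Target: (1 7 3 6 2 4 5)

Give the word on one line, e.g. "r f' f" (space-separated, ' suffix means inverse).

r' r'

  after r': (1 2 7 4 3 5 6)
  after r': (1 7 3 6 2 4 5)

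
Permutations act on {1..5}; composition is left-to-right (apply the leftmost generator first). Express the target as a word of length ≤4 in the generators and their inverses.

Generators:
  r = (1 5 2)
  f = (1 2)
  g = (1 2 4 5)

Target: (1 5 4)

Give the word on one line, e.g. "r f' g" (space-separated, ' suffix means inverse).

g' r f' r

  after g': (1 5 4 2)
  after r: (1 2 5 4)
  after f': (2 5 4)
  after r: (1 5 4)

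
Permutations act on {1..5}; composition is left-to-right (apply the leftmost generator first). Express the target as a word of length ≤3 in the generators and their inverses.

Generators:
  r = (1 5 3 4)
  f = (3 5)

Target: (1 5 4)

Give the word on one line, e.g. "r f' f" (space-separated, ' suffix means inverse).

f r

  after f: (3 5)
  after r: (1 5 4)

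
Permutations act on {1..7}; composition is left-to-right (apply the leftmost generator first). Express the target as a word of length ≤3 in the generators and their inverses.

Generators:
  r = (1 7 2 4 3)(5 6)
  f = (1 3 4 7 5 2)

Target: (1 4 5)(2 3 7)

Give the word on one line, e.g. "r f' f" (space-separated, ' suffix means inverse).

  after f: (1 3 4 7 5 2)
  after f: (1 4 5)(2 3 7)

f f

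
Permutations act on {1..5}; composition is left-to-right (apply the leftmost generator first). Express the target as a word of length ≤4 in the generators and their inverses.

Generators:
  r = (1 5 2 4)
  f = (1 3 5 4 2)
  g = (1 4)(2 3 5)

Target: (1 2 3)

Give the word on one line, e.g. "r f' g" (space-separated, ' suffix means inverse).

g' f' r

  after g': (1 4)(2 5 3)
  after f': (1 5)(2 3 4)
  after r: (1 2 3)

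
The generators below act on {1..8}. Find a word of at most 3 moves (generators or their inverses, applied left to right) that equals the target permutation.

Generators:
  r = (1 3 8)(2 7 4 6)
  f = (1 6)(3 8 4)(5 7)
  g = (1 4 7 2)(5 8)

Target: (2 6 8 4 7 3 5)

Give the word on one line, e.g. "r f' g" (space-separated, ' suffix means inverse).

f' g f'

  after f': (1 6)(3 4 8)(5 7)
  after g: (1 6 4 5 2)(3 7 8)
  after f': (2 6 8 4 7 3 5)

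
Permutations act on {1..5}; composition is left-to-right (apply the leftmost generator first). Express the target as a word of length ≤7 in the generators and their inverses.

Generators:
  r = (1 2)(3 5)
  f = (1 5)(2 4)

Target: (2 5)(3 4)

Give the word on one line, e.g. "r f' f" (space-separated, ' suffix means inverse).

  after r': (1 2)(3 5)
  after f: (1 4 2 5 3)
  after r': (1 4)(2 3)
  after f': (1 2 3 4 5)
  after r': (2 5)(3 4)

r' f r' f' r'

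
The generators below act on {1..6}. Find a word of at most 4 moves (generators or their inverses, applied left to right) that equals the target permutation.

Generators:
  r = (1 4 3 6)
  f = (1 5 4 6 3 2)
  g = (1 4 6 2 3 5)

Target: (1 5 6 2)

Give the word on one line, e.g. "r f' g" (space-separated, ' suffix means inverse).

  after f': (1 2 3 6 4 5)
  after g: (1 3 2 5 4)
  after g: (1 5 6 2)

f' g g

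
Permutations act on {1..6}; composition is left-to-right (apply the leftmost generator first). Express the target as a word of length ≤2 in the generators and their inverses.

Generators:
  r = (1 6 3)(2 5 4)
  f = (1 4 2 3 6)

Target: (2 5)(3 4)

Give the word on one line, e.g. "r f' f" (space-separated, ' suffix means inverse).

f' r'

  after f': (1 6 3 2 4)
  after r': (2 5)(3 4)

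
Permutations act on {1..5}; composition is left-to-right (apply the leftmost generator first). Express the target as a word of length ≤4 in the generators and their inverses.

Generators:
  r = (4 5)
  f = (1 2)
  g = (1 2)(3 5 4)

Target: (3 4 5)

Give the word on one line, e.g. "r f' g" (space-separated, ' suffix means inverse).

  after r': (4 5)
  after g: (1 2)(3 5)
  after f: (3 5)
  after r': (3 4 5)

r' g f r'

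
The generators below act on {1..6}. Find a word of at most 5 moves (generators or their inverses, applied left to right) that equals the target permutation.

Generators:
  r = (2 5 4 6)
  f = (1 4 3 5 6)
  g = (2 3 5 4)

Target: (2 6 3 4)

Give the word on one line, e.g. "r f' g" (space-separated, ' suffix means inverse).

r g r

  after r: (2 5 4 6)
  after g: (2 4 6 3 5)
  after r: (2 6 3 4)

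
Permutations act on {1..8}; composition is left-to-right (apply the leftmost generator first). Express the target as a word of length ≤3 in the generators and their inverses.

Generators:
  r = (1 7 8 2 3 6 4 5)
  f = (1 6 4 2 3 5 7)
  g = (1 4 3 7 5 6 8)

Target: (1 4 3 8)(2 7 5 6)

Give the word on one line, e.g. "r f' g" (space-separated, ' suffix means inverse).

r' r'

  after r': (1 5 4 6 3 2 8 7)
  after r': (1 4 3 8)(2 7 5 6)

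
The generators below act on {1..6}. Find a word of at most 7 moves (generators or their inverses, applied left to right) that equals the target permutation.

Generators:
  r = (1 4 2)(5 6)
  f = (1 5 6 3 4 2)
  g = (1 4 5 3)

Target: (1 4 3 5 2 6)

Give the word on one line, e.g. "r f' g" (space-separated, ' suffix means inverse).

  after g: (1 4 5 3)
  after r': (2 4 6 5 3)
  after g: (1 4 6 3 2 5)
  after r': (2 6 3 4 5)
  after g: (1 4 3 5 2 6)

g r' g r' g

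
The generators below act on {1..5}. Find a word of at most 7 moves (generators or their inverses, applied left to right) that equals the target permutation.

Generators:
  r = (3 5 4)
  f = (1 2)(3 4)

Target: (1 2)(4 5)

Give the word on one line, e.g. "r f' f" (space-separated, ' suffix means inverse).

  after r: (3 5 4)
  after f: (1 2)(3 5)
  after f: (3 5 4)
  after r: (3 4 5)
  after f: (1 2)(4 5)

r f f r f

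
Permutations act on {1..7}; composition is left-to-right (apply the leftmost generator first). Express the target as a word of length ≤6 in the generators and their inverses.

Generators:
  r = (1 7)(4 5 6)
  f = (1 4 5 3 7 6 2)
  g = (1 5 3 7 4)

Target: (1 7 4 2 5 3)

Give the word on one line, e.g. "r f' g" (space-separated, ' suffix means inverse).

g' r' f' r r

  after g': (1 4 7 3 5)
  after r': (1 6 5 7 3 4)
  after f': (1 7 5 3)(2 6 4)
  after r: (2 4)(3 7 6 5)
  after r: (1 7 4 2 5 3)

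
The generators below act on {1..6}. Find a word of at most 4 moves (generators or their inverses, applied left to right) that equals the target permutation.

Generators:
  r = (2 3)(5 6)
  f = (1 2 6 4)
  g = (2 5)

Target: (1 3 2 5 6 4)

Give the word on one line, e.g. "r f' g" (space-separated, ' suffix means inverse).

  after f: (1 2 6 4)
  after r: (1 3 2 5 6 4)

f r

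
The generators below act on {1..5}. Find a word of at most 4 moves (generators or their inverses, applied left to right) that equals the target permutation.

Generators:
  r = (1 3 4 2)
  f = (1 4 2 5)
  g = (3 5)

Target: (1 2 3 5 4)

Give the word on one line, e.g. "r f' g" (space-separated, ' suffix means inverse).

r f' g' f'

  after r: (1 3 4 2)
  after f': (1 3)(2 5)
  after g': (1 5 2 3)
  after f': (1 2 3 5 4)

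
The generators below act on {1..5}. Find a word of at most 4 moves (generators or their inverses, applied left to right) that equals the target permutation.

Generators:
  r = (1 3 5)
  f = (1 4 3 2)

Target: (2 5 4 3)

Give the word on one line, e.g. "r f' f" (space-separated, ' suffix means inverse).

r' f' r' r'

  after r': (1 5 3)
  after f': (1 5 4)(2 3)
  after r': (1 3 2)(4 5)
  after r': (2 5 4 3)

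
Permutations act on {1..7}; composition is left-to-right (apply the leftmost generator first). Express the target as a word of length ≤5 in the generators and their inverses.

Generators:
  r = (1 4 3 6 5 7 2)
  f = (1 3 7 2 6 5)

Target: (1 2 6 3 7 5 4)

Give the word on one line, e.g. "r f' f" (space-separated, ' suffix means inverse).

f r f'

  after f: (1 3 7 2 6 5)
  after r: (1 6 7)(2 5 4 3)
  after f': (1 2 6 3 7 5 4)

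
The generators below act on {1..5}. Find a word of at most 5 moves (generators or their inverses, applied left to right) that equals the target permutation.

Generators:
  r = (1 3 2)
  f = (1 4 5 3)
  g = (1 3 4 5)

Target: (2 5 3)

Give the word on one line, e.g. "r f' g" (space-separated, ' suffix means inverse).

g r' f' r'

  after g: (1 3 4 5)
  after r': (2 3 4 5)
  after f': (1 3)(2 5)
  after r': (2 5 3)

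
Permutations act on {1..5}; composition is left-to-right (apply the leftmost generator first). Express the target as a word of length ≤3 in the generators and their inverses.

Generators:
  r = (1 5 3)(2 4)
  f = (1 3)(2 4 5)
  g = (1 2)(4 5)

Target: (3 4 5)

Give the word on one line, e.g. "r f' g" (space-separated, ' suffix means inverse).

  after f': (1 3)(2 5 4)
  after g': (1 3 2 4)
  after r: (3 4 5)

f' g' r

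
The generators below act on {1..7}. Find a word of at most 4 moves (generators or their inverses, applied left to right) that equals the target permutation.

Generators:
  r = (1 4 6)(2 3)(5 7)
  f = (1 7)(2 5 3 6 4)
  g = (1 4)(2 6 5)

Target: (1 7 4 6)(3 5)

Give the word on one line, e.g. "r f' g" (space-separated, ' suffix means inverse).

f g

  after f: (1 7)(2 5 3 6 4)
  after g: (1 7 4 6)(3 5)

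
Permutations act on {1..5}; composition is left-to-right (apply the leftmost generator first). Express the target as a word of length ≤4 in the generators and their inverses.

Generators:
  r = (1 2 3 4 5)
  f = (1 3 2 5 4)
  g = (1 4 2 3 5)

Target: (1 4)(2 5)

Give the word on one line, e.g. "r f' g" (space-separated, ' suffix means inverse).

  after r: (1 2 3 4 5)
  after f: (1 5 3)
  after f: (1 4)(2 5)

r f f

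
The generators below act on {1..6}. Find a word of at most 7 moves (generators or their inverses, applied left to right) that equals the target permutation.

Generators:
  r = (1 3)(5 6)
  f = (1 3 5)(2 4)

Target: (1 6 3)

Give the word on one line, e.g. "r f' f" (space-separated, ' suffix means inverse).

f' r r r f'

  after f': (1 5 3)(2 4)
  after r: (1 6 5)(2 4)
  after r: (1 5 3)(2 4)
  after r: (1 6 5)(2 4)
  after f': (1 6 3)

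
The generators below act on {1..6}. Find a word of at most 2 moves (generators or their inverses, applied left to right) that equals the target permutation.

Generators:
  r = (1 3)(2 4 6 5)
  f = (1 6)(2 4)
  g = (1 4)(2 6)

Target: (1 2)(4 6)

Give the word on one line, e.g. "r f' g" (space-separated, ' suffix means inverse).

  after g': (1 4)(2 6)
  after f: (1 2)(4 6)

g' f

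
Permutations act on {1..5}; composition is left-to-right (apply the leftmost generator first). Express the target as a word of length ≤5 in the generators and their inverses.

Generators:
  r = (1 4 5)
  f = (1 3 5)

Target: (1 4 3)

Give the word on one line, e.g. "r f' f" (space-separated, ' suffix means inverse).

r' f r

  after r': (1 5 4)
  after f: (3 5 4)
  after r: (1 4 3)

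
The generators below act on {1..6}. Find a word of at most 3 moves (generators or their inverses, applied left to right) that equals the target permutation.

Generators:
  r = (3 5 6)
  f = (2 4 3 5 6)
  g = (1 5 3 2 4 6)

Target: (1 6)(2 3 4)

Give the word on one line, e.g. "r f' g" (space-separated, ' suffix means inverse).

  after g: (1 5 3 2 4 6)
  after f: (1 6)(2 3 4)

g f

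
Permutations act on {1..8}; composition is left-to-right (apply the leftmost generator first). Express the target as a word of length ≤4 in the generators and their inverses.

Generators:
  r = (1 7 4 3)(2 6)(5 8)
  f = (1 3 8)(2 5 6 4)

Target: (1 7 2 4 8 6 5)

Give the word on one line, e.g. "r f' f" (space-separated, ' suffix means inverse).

  after r: (1 7 4 3)(2 6)(5 8)
  after f: (1 7 2 4 8 6 5)

r f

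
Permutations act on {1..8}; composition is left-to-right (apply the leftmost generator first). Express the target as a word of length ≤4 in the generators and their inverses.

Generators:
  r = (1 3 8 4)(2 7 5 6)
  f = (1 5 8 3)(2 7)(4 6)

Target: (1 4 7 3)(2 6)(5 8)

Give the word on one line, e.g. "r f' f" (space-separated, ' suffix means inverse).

r f r'

  after r: (1 3 8 4)(2 7 5 6)
  after f: (4 5)(6 7 8)
  after r': (1 4 7 3)(2 6)(5 8)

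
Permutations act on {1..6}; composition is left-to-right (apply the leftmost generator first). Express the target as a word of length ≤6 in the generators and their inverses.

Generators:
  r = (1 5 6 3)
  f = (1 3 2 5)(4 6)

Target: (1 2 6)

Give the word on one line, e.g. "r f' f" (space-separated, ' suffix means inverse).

  after f': (1 5 2 3)(4 6)
  after f': (1 2)(3 5)
  after r: (1 2 5)(3 6)
  after r: (1 2 6)

f' f' r r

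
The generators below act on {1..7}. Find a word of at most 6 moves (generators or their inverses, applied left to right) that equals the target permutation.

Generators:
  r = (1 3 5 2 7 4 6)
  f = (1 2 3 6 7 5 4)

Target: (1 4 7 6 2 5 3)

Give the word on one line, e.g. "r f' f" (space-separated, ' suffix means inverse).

f f r' f'

  after f: (1 2 3 6 7 5 4)
  after f: (1 3 7 4 2 6 5)
  after r': (2 4 5 6 3)
  after f': (1 4 7 6 2 5 3)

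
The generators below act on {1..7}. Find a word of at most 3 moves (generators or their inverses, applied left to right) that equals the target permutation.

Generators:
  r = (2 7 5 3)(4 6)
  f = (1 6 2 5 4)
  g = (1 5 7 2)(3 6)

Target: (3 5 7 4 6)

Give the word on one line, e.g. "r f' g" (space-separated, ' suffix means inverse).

g f f

  after g: (1 5 7 2)(3 6)
  after f: (1 4)(2 6 3)(5 7)
  after f: (3 5 7 4 6)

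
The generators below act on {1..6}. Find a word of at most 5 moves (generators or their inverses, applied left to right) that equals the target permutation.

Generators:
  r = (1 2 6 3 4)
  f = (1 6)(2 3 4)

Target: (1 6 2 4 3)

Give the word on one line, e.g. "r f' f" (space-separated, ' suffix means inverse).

f' r r f r

  after f': (1 6)(2 4 3)
  after r: (1 3 6 2)
  after r: (1 4)
  after f: (1 2 3 4 6)
  after r: (1 6 2 4 3)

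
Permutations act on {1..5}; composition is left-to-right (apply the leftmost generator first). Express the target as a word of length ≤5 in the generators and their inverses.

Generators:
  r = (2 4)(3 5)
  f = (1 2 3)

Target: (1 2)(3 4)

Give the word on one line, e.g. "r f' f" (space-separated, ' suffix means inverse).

r f r f' r'

  after r: (2 4)(3 5)
  after f: (1 2 4 3 5)
  after r: (1 4 5)
  after f': (1 4 5 3 2)
  after r': (1 2)(3 4)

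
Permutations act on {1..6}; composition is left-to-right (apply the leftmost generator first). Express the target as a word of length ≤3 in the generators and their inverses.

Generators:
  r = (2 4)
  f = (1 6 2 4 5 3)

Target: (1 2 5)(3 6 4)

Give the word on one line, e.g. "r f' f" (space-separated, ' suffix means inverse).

  after f: (1 6 2 4 5 3)
  after f: (1 2 5)(3 6 4)

f f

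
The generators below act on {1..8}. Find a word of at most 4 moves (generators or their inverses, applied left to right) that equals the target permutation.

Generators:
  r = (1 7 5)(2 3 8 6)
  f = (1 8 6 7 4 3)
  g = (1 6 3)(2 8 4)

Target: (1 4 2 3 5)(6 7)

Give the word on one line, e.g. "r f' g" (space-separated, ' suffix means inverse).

  after f': (1 3 4 7 6 8)
  after f': (1 4 6)(3 7 8)
  after r: (1 4 2 3 5)(6 7)

f' f' r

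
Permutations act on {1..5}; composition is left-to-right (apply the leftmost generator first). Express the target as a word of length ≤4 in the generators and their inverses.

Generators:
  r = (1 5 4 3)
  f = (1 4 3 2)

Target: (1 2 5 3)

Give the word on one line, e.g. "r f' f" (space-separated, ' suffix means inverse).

  after r': (1 3 4 5)
  after f: (1 2)(4 5)
  after r: (1 2 5 3)

r' f r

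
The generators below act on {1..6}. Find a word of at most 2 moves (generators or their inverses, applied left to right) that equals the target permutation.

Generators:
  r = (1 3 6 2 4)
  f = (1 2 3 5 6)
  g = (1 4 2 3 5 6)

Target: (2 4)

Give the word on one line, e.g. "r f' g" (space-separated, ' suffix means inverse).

  after f': (1 6 5 3 2)
  after g: (2 4)

f' g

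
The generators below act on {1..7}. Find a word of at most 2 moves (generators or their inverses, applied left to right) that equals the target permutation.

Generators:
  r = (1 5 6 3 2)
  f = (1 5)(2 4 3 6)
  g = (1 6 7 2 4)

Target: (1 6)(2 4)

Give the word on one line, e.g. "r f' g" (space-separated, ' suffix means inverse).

  after f: (1 5)(2 4 3 6)
  after r: (1 6)(2 4)

f r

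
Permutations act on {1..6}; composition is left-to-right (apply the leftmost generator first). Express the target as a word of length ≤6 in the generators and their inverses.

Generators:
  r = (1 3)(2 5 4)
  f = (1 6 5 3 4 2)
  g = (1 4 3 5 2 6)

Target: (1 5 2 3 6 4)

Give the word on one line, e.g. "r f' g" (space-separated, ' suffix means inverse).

  after g: (1 4 3 5 2 6)
  after f: (1 2 5)
  after g': (1 5 6 2 3 4)
  after f: (1 3 2 4 6)
  after g: (1 5 2 3 6 4)

g f g' f g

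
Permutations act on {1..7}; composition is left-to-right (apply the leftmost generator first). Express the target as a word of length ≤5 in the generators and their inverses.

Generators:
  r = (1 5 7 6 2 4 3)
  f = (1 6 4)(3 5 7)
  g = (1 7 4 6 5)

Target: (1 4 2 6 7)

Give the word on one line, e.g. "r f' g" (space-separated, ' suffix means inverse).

r' f' g f' g'

  after r': (1 3 4 2 6 7 5)
  after f': (1 7 3 6 5 4 2)
  after g: (1 4 2 7 3 5 6)
  after f': (1 6 4 2 5)
  after g': (1 4 2 6 7)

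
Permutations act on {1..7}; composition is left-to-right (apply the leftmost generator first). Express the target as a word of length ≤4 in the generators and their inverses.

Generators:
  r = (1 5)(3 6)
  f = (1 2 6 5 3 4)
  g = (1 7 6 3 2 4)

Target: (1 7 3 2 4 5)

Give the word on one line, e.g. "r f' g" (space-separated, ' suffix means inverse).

g r

  after g: (1 7 6 3 2 4)
  after r: (1 7 3 2 4 5)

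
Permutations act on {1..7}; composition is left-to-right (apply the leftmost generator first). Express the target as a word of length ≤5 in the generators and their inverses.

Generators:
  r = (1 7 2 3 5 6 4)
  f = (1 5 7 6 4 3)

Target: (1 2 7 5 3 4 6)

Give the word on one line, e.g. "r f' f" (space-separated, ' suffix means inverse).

r f' r' r' f

  after r: (1 7 2 3 5 6 4)
  after f': (1 5 7 2 4 3)
  after r': (1 3 4 2 6 5)
  after r': (1 2 5 4 7)(3 6)
  after f: (1 2 7 5 3 4 6)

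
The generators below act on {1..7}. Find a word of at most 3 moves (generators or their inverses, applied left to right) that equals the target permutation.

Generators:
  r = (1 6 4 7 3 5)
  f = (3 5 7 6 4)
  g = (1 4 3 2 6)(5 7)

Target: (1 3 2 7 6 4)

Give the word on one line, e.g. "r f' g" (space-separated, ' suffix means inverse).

g r r

  after g: (1 4 3 2 6)(5 7)
  after r: (1 7)(2 4 5 3)
  after r: (1 3 2 7 6 4)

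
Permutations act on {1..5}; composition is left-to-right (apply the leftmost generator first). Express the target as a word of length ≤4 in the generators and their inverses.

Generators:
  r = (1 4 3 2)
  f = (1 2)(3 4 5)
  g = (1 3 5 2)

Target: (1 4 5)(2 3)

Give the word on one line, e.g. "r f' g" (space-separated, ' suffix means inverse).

  after f: (1 2)(3 4 5)
  after r: (2 4 5)
  after r: (1 4 5)(2 3)

f r r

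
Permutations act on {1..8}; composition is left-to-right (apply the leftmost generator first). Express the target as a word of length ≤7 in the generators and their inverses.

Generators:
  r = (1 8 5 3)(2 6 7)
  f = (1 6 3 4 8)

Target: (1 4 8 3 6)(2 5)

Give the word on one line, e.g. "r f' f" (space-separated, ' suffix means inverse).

r' r' f r' f'

  after r': (1 3 5 8)(2 7 6)
  after r': (1 5)(2 6 7)(3 8)
  after f: (1 5 6 7 2 3)(4 8)
  after r': (1 8 4)(2 5)
  after f': (1 4 8 3 6)(2 5)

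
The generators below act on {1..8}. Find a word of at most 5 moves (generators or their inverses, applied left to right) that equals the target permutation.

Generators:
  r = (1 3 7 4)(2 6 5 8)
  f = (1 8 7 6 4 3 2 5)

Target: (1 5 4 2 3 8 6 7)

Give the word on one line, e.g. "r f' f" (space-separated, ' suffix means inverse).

  after r': (1 4 7 3)(2 8 5 6)
  after f': (1 6 3 5 7 4 8 2)
  after r: (1 5 4 2 3 8 6 7)

r' f' r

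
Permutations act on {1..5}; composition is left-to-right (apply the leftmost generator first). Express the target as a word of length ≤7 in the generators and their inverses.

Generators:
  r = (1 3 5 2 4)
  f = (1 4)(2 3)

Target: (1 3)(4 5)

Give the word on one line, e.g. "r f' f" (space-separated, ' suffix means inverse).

f r f f r

  after f: (1 4)(2 3)
  after r: (2 5)(3 4)
  after f: (1 4 2 5 3)
  after f: (2 5)(3 4)
  after r: (1 3)(4 5)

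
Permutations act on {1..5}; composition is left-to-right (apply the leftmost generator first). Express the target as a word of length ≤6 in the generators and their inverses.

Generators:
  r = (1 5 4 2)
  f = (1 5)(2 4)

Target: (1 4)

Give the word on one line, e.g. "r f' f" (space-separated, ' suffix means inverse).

  after r': (1 2 4 5)
  after r': (1 4)(2 5)
  after f': (1 2)(4 5)
  after r': (1 4)

r' r' f' r'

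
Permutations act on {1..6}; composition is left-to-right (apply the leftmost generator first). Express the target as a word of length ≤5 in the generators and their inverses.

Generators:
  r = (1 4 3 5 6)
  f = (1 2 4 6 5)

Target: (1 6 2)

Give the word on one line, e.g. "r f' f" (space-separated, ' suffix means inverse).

  after f: (1 2 4 6 5)
  after r': (1 2)(3 4 5 6)
  after r': (1 2 6 4 3)
  after f': (2 4 3 5 6)
  after r': (1 6 2)

f r' r' f' r'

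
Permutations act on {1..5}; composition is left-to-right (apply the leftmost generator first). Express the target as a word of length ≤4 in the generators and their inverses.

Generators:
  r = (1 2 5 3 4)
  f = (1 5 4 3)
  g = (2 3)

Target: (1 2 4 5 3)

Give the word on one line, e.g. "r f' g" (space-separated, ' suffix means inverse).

  after g: (2 3)
  after f: (1 5 4 3 2)
  after r': (1 2 4 5 3)

g f r'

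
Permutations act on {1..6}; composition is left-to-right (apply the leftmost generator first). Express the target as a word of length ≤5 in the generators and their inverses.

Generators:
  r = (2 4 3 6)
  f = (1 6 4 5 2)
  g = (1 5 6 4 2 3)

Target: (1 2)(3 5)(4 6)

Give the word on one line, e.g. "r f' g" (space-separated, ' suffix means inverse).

f' r f' f' f'

  after f': (1 2 5 4 6)
  after r: (1 4 2 5 3 6)
  after f': (1 6 2 4 5 3)
  after f': (2 6 5 3)
  after f': (1 2)(3 5)(4 6)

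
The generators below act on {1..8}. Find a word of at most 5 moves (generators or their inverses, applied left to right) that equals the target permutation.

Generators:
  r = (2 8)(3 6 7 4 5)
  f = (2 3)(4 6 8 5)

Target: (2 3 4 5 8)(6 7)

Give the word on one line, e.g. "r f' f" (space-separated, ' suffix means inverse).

  after r': (2 8)(3 5 4 7 6)
  after f: (2 5 6)(3 4 7 8)
  after f: (2 4 7 5 8)(3 6)
  after r: (2 5)(3 7)
  after r: (2 3 4 5 8)(6 7)

r' f f r r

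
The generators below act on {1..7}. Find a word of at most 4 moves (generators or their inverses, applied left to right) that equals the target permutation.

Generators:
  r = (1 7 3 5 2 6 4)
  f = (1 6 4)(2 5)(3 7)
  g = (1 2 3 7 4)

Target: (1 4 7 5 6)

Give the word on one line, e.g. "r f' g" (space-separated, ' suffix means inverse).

  after f: (1 6 4)(2 5)(3 7)
  after r: (1 4 7 5 6)

f r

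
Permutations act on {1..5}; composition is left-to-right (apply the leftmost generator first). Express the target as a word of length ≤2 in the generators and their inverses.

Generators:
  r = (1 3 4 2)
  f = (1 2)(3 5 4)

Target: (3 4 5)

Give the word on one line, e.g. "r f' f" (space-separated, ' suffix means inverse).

f f

  after f: (1 2)(3 5 4)
  after f: (3 4 5)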